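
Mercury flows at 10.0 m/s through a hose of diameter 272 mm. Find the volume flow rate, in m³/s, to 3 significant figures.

0.581 m³/s

Q = A·v = 0.0581 m² × 10.0 m/s = 0.581 m³/s.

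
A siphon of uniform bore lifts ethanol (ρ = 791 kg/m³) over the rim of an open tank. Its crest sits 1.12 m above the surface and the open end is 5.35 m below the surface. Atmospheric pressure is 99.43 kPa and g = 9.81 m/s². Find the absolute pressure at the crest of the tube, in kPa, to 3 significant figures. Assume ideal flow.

P_top ≈ 49.2 kPa

From the surface to the outlet (both open to atmosphere, surface at rest): v = √(2g·h_out) = √(2·9.81·5.35) = 10.2 m/s.
With constant cross-section the crest speed equals v; applying Bernoulli from the surface up to the crest, P_top = P_atm − ½ρv² − ρg·h_top.
P_top = 99430 − ½·791·10.2² − 791·9.81·1.12 = 49200 Pa.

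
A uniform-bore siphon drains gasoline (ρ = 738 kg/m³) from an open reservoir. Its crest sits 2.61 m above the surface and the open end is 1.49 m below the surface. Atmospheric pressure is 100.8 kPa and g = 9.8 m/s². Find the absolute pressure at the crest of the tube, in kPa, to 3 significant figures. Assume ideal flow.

The outlet speed comes from Torricelli: v = √(2g·1.49) = 5.40 m/s.
The bore is uniform, so the speed at the crest is the same v. Bernoulli surface→crest: P_atm = P_top + ½ρv² + ρg·h_top.
P_top = 100800 − ½·738·5.40² − 738·9.8·2.61 = 71100 Pa.

71.1 kPa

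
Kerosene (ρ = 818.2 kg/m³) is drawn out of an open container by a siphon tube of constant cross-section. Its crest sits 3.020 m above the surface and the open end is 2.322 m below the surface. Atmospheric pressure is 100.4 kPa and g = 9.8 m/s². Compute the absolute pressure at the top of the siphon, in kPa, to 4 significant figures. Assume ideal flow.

P_top ≈ 57.57 kPa

The outlet speed comes from Torricelli: v = √(2g·2.322) = 6.746 m/s.
The bore is uniform, so the speed at the crest is the same v. Bernoulli surface→crest: P_atm = P_top + ½ρv² + ρg·h_top.
P_top = 100400 − ½·818.2·6.746² − 818.2·9.8·3.020 = 57570 Pa.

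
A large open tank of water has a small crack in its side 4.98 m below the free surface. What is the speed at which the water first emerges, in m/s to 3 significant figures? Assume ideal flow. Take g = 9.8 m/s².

The surface is effectively still and both ends are open, so ½v² = gh and v = √(2·9.8·4.98) = 9.88 m/s.

v = 9.88 m/s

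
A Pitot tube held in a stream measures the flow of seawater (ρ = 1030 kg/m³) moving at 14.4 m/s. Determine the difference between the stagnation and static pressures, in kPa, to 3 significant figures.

ΔP ≈ 107 kPa

Bernoulli between the free stream and the stagnation point: ½ρv² = P_stag − P_static.
ΔP = ½·1030·14.4² = 107000 Pa.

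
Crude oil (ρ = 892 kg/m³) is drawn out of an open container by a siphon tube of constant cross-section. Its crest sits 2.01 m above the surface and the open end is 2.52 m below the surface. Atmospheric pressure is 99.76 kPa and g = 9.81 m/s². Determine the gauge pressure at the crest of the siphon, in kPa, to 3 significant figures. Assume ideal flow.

From the surface to the outlet (both open to atmosphere, surface at rest): v = √(2g·h_out) = √(2·9.81·2.52) = 7.03 m/s.
With constant cross-section the crest speed equals v; applying Bernoulli from the surface up to the crest, P_top = P_atm − ½ρv² − ρg·h_top.
P_top = 99760 − ½·892·7.03² − 892·9.81·2.01 = 60100 Pa. So P_gauge = P_top − P_atm = -39600 Pa.

P_gauge ≈ -39.6 kPa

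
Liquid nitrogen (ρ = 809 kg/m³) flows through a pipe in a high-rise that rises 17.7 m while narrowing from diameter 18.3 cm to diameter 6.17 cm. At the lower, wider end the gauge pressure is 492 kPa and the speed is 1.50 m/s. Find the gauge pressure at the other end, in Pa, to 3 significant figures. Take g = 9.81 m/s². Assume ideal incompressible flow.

Continuity gives A₁v₁ = A₂v₂, so v₂ = (263 cm²)/(29.9 cm²) × 1.50 m/s = 13.2 m/s.
Applying Bernoulli between the two ends and solving for P₂: P₂ = P₁ + ½ρ(v₁² − v₂²) − ρgΔh.
P₂ = 492000 + ½·809·(1.50² − 13.2²) − 809·9.81·(+17.7) = 492000 + (-69500) − (140000) = 282000 Pa.

P₂ = 282000 Pa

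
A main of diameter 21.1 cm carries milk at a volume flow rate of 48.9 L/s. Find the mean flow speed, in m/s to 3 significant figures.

Q = 48.9 L/s = 0.0489 m³/s.
v = Q/A = 0.0489 / 0.0350 = 1.40 m/s.

v ≈ 1.40 m/s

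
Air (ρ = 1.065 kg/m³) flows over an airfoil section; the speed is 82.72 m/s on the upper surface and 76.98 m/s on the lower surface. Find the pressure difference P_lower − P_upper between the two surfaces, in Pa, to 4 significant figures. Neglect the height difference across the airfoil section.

ΔP = 488.1 Pa

Bernoulli (same height): P_lower − P_upper = ½ρ(v_upper² − v_lower²).
ΔP = ½·1.065·(82.72² − 76.98²) = 488.1 Pa.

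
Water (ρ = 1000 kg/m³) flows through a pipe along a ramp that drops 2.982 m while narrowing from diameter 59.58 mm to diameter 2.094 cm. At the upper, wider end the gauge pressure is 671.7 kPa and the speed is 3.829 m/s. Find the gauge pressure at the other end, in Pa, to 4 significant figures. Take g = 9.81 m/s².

P₂ ≈ 227800 Pa

Continuity gives A₁v₁ = A₂v₂, so v₂ = (27.88 cm²)/(3.444 cm²) × 3.829 m/s = 31.00 m/s.
Applying Bernoulli between the two ends and solving for P₂: P₂ = P₁ + ½ρ(v₁² − v₂²) − ρgΔh.
P₂ = 671700 + ½·1000·(3.829² − 31.00²) − 1000·9.81·(−2.982) = 671700 + (-473100) − (-29250) = 227800 Pa.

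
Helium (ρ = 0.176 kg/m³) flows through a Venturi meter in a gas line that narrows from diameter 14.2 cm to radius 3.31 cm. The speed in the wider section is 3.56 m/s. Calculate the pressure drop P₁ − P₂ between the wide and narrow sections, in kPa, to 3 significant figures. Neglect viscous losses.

By continuity, v₂ = v₁·A₁/A₂ = 3.56·(158/34.4) = 16.4 m/s.
Along the horizontal streamline, P + ½ρv² is constant.
P₁ − P₂ = ½·0.176·(16.4² − 3.56²) = ½·0.176·256 = 22.5 Pa.

ΔP = 0.0225 kPa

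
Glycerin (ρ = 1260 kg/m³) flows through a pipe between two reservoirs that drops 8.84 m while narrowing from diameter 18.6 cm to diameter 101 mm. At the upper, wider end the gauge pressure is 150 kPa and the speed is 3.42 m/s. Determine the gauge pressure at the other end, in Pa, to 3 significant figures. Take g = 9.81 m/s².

Mass conservation (A₁v₁ = A₂v₂) gives v₂ = 3.42 × 272/80.1 = 11.6 m/s.
Bernoulli: P₁ + ½ρv₁² + ρg h₁ = P₂ + ½ρv₂² + ρg h₂, so P₂ = P₁ + ½ρ(v₁² − v₂²) − ρg(h₂ − h₁).
P₂ = 150000 + ½·1260·(3.42² − 11.6²) − 1260·9.81·(−8.84) = 150000 + (-77400) − (-109000) = 182000 Pa.

P₂ ≈ 182000 Pa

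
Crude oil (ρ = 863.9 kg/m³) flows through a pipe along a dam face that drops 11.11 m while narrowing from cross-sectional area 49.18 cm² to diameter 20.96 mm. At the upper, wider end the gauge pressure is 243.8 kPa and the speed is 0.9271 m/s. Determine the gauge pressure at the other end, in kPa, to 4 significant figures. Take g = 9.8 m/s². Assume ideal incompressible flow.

Continuity gives A₁v₁ = A₂v₂, so v₂ = (49.18 cm²)/(3.450 cm²) × 0.9271 m/s = 13.21 m/s.
Applying Bernoulli between the two ends and solving for P₂: P₂ = P₁ + ½ρ(v₁² − v₂²) − ρgΔh.
P₂ = 243800 + ½·863.9·(0.9271² − 13.21²) − 863.9·9.8·(−11.11) = 243800 + (-75050) − (-94060) = 262800 Pa.

262.8 kPa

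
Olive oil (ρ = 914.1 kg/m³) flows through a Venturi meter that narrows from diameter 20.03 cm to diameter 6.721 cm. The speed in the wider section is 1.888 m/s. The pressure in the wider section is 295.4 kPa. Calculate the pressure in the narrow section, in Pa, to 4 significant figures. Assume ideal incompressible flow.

P₂ ≈ 168500 Pa

By continuity, v₂ = v₁·A₁/A₂ = 1.888·(315.1/35.48) = 16.77 m/s.
The pipe is horizontal, so Bernoulli reduces to P₁ + ½ρv₁² = P₂ + ½ρv₂².
P₂ = P₁ − ½ρ(v₂² − v₁²) = 295400 − ½·914.1·(16.77² − 1.888²) = 295400 − 126900 = 168500 Pa.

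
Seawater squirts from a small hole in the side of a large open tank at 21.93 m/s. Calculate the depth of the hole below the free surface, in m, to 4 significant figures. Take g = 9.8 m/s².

For a small hole in a large open tank, ½v² = gh, giving h = v²/(2g).
h = 21.93²/(2·9.8) = 480.9/19.60 = 24.54 m.

24.54 m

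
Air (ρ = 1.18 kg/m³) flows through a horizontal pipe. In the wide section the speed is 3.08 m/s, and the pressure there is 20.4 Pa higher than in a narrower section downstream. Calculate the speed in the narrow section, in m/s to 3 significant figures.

6.64 m/s

Along the level pipe P + ½ρv² is conserved, hence v₂² = v₁² + 2(P₁ − P₂)/ρ.
v₂ = √(3.08² + 2·20.4/1.18) = √(9.49 + 34.6) = 6.64 m/s.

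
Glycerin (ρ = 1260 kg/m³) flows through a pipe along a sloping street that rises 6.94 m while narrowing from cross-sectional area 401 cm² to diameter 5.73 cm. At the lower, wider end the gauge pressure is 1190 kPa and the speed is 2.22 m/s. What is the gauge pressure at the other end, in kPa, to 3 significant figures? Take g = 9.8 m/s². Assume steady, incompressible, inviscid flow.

P₂ ≈ 357 kPa

Continuity gives A₁v₁ = A₂v₂, so v₂ = (401 cm²)/(25.8 cm²) × 2.22 m/s = 34.5 m/s.
Applying Bernoulli between the two ends and solving for P₂: P₂ = P₁ + ½ρ(v₁² − v₂²) − ρgΔh.
P₂ = 1190000 + ½·1260·(2.22² − 34.5²) − 1260·9.8·(+6.94) = 1190000 + (-748000) − (85700) = 357000 Pa.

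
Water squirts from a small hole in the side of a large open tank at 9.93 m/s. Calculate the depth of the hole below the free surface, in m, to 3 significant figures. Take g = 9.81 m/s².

Inverting v = √(2gh) gives h = v² / 2g.
h = 9.93²/(2·9.81) = 98.6/19.62 = 5.03 m.

h ≈ 5.03 m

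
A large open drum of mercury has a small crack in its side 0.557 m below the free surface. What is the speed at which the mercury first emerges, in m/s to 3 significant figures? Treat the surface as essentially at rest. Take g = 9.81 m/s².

With the surface at rest and both surface and jet at atmospheric pressure, Bernoulli gives ρg h = ½ρv², so v = √(2gh) = √(2·9.81·0.557) = 3.31 m/s.

v ≈ 3.31 m/s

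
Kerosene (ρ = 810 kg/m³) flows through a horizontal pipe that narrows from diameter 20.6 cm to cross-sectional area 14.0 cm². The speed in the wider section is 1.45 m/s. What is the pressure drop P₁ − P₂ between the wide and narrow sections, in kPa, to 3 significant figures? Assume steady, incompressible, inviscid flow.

482 kPa

Mass conservation (A₁v₁ = A₂v₂) gives v₂ = 1.45 × 333/14.0 = 34.5 m/s.
The pipe is horizontal, so Bernoulli reduces to P₁ + ½ρv₁² = P₂ + ½ρv₂².
P₁ − P₂ = ½·810·(34.5² − 1.45²) = ½·810·1190 = 482000 Pa.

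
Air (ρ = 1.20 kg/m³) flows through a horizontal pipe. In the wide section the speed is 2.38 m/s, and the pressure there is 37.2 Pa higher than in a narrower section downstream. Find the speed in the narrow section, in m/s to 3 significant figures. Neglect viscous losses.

With h₁ = h₂, rearranging Bernoulli gives v₂ = √(v₁² + 2ΔP/ρ).
v₂ = √(2.38² + 2·37.2/1.20) = √(5.66 + 62.0) = 8.23 m/s.

v₂ ≈ 8.23 m/s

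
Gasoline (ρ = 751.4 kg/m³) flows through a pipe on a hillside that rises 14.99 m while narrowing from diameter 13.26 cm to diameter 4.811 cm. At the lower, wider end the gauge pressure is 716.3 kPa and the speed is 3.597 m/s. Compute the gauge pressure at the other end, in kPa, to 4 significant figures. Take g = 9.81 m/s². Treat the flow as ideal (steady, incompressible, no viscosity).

By continuity, v₂ = v₁·A₁/A₂ = 3.597·(138.1/18.18) = 27.32 m/s.
Applying Bernoulli between the two ends and solving for P₂: P₂ = P₁ + ½ρ(v₁² − v₂²) − ρgΔh.
P₂ = 716300 + ½·751.4·(3.597² − 27.32²) − 751.4·9.81·(+14.99) = 716300 + (-275700) − (110500) = 330200 Pa.

P₂ ≈ 330.2 kPa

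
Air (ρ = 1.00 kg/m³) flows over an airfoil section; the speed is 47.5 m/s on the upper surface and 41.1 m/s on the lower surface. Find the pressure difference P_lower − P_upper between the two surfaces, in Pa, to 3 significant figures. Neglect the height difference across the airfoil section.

ΔP ≈ 284 Pa

With negligible Δh, P + ½ρv² is constant, so P_low − P_up = ½ρ(v_up² − v_low²).
ΔP = ½·1.00·(47.5² − 41.1²) = 284 Pa.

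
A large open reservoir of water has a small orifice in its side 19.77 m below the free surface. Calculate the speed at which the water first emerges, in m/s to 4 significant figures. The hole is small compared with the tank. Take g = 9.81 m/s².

v = 19.69 m/s

The surface is effectively still and both ends are open, so ½v² = gh and v = √(2·9.81·19.77) = 19.69 m/s.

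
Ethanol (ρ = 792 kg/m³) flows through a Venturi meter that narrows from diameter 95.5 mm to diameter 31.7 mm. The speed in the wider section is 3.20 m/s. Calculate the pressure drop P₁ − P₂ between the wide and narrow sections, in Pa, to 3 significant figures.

Mass conservation (A₁v₁ = A₂v₂) gives v₂ = 3.20 × 71.6/7.89 = 29.0 m/s.
With no height change, Bernoulli's equation is P₁ + ½ρv₁² = P₂ + ½ρv₂².
P₁ − P₂ = ½·792·(29.0² − 3.20²) = ½·792·833 = 330000 Pa.

ΔP ≈ 330000 Pa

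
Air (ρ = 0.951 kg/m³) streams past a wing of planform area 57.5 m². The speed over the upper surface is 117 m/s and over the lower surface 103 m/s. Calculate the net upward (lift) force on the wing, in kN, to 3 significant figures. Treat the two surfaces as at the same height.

From P + ½ρv² = const at equal height, P_low − P_up = ½ρ(v_up² − v_low²).
ΔP = ½·0.951·(117² − 103²) = 1460 Pa.
Lift = ΔP · A = 1460 × 57.5 = 84200 N.

F ≈ 84.2 kN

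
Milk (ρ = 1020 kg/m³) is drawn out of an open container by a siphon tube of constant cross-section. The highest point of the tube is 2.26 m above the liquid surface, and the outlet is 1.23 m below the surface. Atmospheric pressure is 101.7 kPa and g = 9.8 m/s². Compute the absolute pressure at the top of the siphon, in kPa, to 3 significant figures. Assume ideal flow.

P_top = 66.8 kPa

The outlet speed comes from Torricelli: v = √(2g·1.23) = 4.91 m/s.
With constant cross-section the crest speed equals v; applying Bernoulli from the surface up to the crest, P_top = P_atm − ½ρv² − ρg·h_top.
P_top = 101700 − ½·1020·4.91² − 1020·9.8·2.26 = 66800 Pa.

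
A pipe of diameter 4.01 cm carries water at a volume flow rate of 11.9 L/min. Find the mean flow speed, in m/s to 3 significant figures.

Q = 11.9 L/min = 0.000198 m³/s.
v = Q/A = 0.000198 / 0.00126 = 0.157 m/s.

v = 0.157 m/s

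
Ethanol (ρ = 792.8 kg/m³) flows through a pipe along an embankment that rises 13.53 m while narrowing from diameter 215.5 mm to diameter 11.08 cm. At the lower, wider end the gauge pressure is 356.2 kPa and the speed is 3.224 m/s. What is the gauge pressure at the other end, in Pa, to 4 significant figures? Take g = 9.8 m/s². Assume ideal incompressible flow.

196200 Pa

By continuity, v₂ = v₁·A₁/A₂ = 3.224·(364.7/96.42) = 12.20 m/s.
Energy conservation along the streamline gives P₂ = P₁ − ½ρ(v₂² − v₁²) − ρg(h₂ − h₁).
P₂ = 356200 + ½·792.8·(3.224² − 12.20²) − 792.8·9.8·(+13.53) = 356200 + (-54840) − (105100) = 196200 Pa.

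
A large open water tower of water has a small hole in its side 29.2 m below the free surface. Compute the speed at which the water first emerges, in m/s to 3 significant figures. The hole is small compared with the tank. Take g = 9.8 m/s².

23.9 m/s

With the surface at rest and both surface and jet at atmospheric pressure, Bernoulli gives ρg h = ½ρv², so v = √(2gh) = √(2·9.8·29.2) = 23.9 m/s.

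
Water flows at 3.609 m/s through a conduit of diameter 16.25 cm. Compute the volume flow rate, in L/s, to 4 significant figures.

Q ≈ 74.85 L/s

Q = A·v = 0.02074 m² × 3.609 m/s = 0.07485 m³/s.
Converting: 0.07485 m³/s × 1000 = 74.85 L/s.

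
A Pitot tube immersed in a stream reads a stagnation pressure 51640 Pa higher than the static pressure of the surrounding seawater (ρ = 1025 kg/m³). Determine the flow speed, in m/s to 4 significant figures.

v = 10.04 m/s

The dynamic pressure equals the rise in static pressure at the stagnation point: ΔP = ½ρv².
v = √(2ΔP/ρ) = √(2·51640/1025) = 10.04 m/s.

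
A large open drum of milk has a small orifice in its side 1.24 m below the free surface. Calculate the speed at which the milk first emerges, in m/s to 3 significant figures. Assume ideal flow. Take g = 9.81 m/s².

With the surface at rest and both surface and jet at atmospheric pressure, Bernoulli gives ρg h = ½ρv², so v = √(2gh) = √(2·9.81·1.24) = 4.93 m/s.

v ≈ 4.93 m/s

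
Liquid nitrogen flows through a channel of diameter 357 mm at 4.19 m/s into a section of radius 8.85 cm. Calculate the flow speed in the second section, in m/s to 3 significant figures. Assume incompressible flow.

Continuity gives A₁v₁ = A₂v₂, so v₂ = (1000 cm²)/(246 cm²) × 4.19 m/s = 17.0 m/s.

17.0 m/s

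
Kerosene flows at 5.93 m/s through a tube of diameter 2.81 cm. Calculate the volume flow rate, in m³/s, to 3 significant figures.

Q = A·v = 0.000620 m² × 5.93 m/s = 0.00368 m³/s.

Q ≈ 0.00368 m³/s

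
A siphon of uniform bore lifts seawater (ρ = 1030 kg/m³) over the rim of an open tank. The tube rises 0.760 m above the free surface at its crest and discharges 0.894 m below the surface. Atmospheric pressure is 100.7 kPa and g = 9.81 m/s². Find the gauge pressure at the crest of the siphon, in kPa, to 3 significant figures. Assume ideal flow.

Bernoulli surface→outlet gives ½v² = g·h_out, so v = √(2·9.81·0.894) = 4.19 m/s.
With constant cross-section the crest speed equals v; applying Bernoulli from the surface up to the crest, P_top = P_atm − ½ρv² − ρg·h_top.
P_top = 100700 − ½·1030·4.19² − 1030·9.81·0.760 = 84000 Pa. So P_gauge = P_top − P_atm = -16700 Pa.

P_gauge ≈ -16.7 kPa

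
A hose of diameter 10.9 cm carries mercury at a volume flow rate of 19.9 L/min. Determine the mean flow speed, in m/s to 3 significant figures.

Q = 19.9 L/min = 0.000332 m³/s.
v = Q/A = 0.000332 / 0.00933 = 0.0355 m/s.

0.0355 m/s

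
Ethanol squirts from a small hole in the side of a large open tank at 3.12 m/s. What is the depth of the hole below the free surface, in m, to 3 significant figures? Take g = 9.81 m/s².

Torricelli: v = √(2gh), so h = v²/(2g).
h = 3.12²/(2·9.81) = 9.73/19.62 = 0.496 m.

h ≈ 0.496 m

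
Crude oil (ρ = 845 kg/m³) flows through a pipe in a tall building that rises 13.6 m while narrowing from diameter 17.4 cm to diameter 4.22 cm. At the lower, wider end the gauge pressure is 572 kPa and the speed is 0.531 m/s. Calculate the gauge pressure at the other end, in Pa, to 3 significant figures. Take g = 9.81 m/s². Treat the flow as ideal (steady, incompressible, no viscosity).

425000 Pa

The volume flow rate is constant, so v₂ = (A₁/A₂)v₁ = (238/14.0)·0.531 = 9.03 m/s.
Applying Bernoulli between the two ends and solving for P₂: P₂ = P₁ + ½ρ(v₁² − v₂²) − ρgΔh.
P₂ = 572000 + ½·845·(0.531² − 9.03²) − 845·9.81·(+13.6) = 572000 + (-34300) − (113000) = 425000 Pa.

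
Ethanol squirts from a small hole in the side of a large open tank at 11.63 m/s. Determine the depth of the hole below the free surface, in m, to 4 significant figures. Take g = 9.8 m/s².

Torricelli: v = √(2gh), so h = v²/(2g).
h = 11.63²/(2·9.8) = 135.3/19.60 = 6.901 m.

h ≈ 6.901 m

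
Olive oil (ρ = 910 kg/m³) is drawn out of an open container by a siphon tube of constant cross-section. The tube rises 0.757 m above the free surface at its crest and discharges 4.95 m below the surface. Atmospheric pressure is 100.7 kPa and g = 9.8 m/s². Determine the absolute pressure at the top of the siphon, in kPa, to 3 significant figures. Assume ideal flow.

P_top = 49.8 kPa

From the surface to the outlet (both open to atmosphere, surface at rest): v = √(2g·h_out) = √(2·9.8·4.95) = 9.85 m/s.
Continuity keeps v the same throughout the tube; from surface to crest, P_atm + 0 = P_top + ½ρv² + ρg·h_top.
P_top = 100700 − ½·910·9.85² − 910·9.8·0.757 = 49800 Pa.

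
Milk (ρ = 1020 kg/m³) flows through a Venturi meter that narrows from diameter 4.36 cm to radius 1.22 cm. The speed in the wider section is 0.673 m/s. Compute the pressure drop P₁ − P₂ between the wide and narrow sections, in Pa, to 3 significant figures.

Continuity gives A₁v₁ = A₂v₂, so v₂ = (14.9 cm²)/(4.68 cm²) × 0.673 m/s = 2.15 m/s.
The pipe is horizontal, so Bernoulli reduces to P₁ + ½ρv₁² = P₂ + ½ρv₂².
P₁ − P₂ = ½·1020·(2.15² − 0.673²) = ½·1020·4.16 = 2120 Pa.

ΔP ≈ 2120 Pa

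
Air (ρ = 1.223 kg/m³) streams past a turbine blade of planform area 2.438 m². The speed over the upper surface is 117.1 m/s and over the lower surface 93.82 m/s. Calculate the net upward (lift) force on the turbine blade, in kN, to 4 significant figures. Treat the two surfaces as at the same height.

With equal heights on the two surfaces, Bernoulli gives P_lower − P_upper = ½ρ(v_upper² − v_lower²).
ΔP = ½·1.223·(117.1² − 93.82²) = 3003 Pa.
Lift = ΔP · A = 3003 × 2.438 = 7320 N.

7.320 kN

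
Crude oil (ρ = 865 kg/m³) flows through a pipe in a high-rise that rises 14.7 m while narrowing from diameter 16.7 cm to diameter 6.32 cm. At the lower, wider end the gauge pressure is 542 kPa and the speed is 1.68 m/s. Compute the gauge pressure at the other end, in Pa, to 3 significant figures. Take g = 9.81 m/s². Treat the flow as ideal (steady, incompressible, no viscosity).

By continuity, v₂ = v₁·A₁/A₂ = 1.68·(219/31.4) = 11.7 m/s.
Applying Bernoulli between the two ends and solving for P₂: P₂ = P₁ + ½ρ(v₁² − v₂²) − ρgΔh.
P₂ = 542000 + ½·865·(1.68² − 11.7²) − 865·9.81·(+14.7) = 542000 + (-58300) − (125000) = 359000 Pa.

P₂ ≈ 359000 Pa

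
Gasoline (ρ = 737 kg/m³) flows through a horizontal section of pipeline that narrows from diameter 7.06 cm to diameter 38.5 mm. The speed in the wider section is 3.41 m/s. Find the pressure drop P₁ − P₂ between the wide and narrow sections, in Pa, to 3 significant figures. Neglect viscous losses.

ΔP ≈ 44200 Pa

Mass conservation (A₁v₁ = A₂v₂) gives v₂ = 3.41 × 39.1/11.6 = 11.5 m/s.
Bernoulli (h₁ = h₂): P₁ − P₂ = ½ρ(v₂² − v₁²).
P₁ − P₂ = ½·737·(11.5² − 3.41²) = ½·737·120 = 44200 Pa.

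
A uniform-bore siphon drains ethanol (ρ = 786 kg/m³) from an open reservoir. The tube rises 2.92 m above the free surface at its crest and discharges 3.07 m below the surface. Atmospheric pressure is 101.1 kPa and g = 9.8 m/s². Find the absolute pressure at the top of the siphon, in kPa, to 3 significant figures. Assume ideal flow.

P_top = 55.0 kPa

Bernoulli surface→outlet gives ½v² = g·h_out, so v = √(2·9.8·3.07) = 7.76 m/s.
The bore is uniform, so the speed at the crest is the same v. Bernoulli surface→crest: P_atm = P_top + ½ρv² + ρg·h_top.
P_top = 101100 − ½·786·7.76² − 786·9.8·2.92 = 55000 Pa.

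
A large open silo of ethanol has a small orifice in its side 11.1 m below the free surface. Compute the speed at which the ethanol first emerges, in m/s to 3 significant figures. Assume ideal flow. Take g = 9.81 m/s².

v ≈ 14.8 m/s

Bernoulli from surface to hole (P equal, v_surface ≈ 0): v = √(2gh) = √(2×9.81×11.1) = 14.8 m/s.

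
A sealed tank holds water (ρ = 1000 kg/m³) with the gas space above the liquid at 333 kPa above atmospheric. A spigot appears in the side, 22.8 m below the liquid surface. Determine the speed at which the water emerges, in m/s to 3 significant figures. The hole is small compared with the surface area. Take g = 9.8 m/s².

Take point 1 at the surface (v₁ ≈ 0) and point 2 at the hole (at atmospheric pressure). Bernoulli: P₁ + ρg h = P_atm + ½ρv₂².
With P₁ − P_atm = 333000 Pa, v₂ = √(2gh + 2ΔP/ρ) = √(2·9.8·22.8 + 2·333000/1000) = 33.4 m/s.

v ≈ 33.4 m/s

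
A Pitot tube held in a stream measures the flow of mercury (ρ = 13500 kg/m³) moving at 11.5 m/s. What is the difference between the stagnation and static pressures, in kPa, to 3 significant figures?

ΔP ≈ 893 kPa

At the stagnation point the flow is brought to rest, so Bernoulli gives P_stag − P_static = ½ρv².
ΔP = ½·13500·11.5² = 893000 Pa.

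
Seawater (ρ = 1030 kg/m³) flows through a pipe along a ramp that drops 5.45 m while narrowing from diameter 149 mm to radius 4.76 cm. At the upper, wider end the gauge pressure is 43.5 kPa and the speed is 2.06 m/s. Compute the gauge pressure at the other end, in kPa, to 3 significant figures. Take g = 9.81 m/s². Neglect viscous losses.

P₂ ≈ 87.6 kPa

Mass conservation (A₁v₁ = A₂v₂) gives v₂ = 2.06 × 174/71.2 = 5.05 m/s.
Bernoulli: P₁ + ½ρv₁² + ρg h₁ = P₂ + ½ρv₂² + ρg h₂, so P₂ = P₁ + ½ρ(v₁² − v₂²) − ρg(h₂ − h₁).
P₂ = 43500 + ½·1030·(2.06² − 5.05²) − 1030·9.81·(−5.45) = 43500 + (-10900) − (-55100) = 87600 Pa.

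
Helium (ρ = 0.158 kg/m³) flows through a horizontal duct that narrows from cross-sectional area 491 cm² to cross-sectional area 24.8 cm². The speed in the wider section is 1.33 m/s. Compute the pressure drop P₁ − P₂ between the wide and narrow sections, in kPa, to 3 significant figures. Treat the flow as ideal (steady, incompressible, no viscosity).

By continuity, v₂ = v₁·A₁/A₂ = 1.33·(491/24.8) = 26.3 m/s.
The pipe is horizontal, so Bernoulli reduces to P₁ + ½ρv₁² = P₂ + ½ρv₂².
P₁ − P₂ = ½·0.158·(26.3² − 1.33²) = ½·0.158·692 = 54.6 Pa.

ΔP ≈ 0.0546 kPa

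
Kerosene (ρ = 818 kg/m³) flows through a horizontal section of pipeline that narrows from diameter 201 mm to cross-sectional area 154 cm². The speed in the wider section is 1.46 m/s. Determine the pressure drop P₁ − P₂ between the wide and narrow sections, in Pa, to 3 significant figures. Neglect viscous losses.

2830 Pa

By continuity, v₂ = v₁·A₁/A₂ = 1.46·(317/154) = 3.01 m/s.
With no height change, Bernoulli's equation is P₁ + ½ρv₁² = P₂ + ½ρv₂².
P₁ − P₂ = ½·818·(3.01² − 1.46²) = ½·818·6.92 = 2830 Pa.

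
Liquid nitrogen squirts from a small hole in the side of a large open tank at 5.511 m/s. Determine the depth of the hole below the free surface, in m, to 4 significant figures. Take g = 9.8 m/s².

h ≈ 1.550 m

Torricelli: v = √(2gh), so h = v²/(2g).
h = 5.511²/(2·9.8) = 30.37/19.60 = 1.550 m.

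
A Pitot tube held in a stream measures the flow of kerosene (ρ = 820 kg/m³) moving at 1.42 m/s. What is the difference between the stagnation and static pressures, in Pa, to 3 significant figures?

The dynamic pressure equals the rise in static pressure at the stagnation point: ΔP = ½ρv².
ΔP = ½·820·1.42² = 827 Pa.

ΔP ≈ 827 Pa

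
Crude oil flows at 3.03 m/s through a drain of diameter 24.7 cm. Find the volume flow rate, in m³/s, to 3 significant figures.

Q = A·v = 0.0479 m² × 3.03 m/s = 0.145 m³/s.

0.145 m³/s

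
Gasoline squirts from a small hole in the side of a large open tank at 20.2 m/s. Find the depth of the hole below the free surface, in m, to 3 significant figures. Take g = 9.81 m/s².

Torricelli: v = √(2gh), so h = v²/(2g).
h = 20.2²/(2·9.81) = 408/19.62 = 20.8 m.

h = 20.8 m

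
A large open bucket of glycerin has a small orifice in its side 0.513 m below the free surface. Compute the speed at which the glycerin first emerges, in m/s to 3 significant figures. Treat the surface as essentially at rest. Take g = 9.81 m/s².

v ≈ 3.17 m/s

Torricelli's result v = √(2gh) gives v = √(2·9.81·0.513) = 3.17 m/s.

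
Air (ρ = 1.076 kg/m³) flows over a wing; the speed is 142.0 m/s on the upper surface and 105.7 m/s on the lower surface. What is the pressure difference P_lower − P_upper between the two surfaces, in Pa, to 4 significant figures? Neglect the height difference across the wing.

The pressure is lower where the speed is higher: ΔP = ½ρ(v_up² − v_low²).
ΔP = ½·1.076·(142.0² − 105.7²) = 4837 Pa.

ΔP ≈ 4837 Pa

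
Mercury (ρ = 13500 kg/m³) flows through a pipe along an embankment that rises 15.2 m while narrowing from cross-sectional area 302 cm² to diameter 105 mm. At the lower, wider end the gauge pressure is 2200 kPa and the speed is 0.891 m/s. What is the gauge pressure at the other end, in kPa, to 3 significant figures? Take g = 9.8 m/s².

By continuity, v₂ = v₁·A₁/A₂ = 0.891·(302/86.6) = 3.11 m/s.
Energy conservation along the streamline gives P₂ = P₁ − ½ρ(v₂² − v₁²) − ρg(h₂ − h₁).
P₂ = 2200000 + ½·13500·(0.891² − 3.11²) − 13500·9.8·(+15.2) = 2200000 + (-59800) − (2010000) = 129000 Pa.

129 kPa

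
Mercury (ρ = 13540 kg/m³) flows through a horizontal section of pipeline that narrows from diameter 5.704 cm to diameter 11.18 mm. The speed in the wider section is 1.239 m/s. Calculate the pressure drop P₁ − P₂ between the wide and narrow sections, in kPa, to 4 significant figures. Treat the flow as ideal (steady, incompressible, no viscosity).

By continuity, v₂ = v₁·A₁/A₂ = 1.239·(25.55/0.9817) = 32.25 m/s.
The pipe is horizontal, so Bernoulli reduces to P₁ + ½ρv₁² = P₂ + ½ρv₂².
P₁ − P₂ = ½·13540·(32.25² − 1.239²) = ½·13540·1039 = 7031000 Pa.

ΔP ≈ 7031 kPa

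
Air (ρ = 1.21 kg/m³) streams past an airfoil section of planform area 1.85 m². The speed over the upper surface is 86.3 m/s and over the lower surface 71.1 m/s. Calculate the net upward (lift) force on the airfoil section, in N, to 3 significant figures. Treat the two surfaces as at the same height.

F ≈ 2680 N

From P + ½ρv² = const at equal height, P_low − P_up = ½ρ(v_up² − v_low²).
ΔP = ½·1.21·(86.3² − 71.1²) = 1450 Pa.
Lift = ΔP · A = 1450 × 1.85 = 2680 N.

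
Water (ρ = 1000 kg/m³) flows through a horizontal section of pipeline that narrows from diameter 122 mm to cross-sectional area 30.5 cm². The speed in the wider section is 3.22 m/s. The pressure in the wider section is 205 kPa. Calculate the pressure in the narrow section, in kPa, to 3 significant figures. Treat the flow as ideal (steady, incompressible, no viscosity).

P₂ = 134 kPa

The volume flow rate is constant, so v₂ = (A₁/A₂)v₁ = (117/30.5)·3.22 = 12.3 m/s.
The pipe is horizontal, so Bernoulli reduces to P₁ + ½ρv₁² = P₂ + ½ρv₂².
P₂ = P₁ − ½ρ(v₂² − v₁²) = 205000 − ½·1000·(12.3² − 3.22²) = 205000 − 71000 = 134000 Pa.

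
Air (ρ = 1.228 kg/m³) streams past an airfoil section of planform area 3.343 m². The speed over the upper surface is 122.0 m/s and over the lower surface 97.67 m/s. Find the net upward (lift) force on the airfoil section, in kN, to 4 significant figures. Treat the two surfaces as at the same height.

F ≈ 10.97 kN

From P + ½ρv² = const at equal height, P_low − P_up = ½ρ(v_up² − v_low²).
ΔP = ½·1.228·(122.0² − 97.67²) = 3282 Pa.
Lift = ΔP · A = 3282 × 3.343 = 10970 N.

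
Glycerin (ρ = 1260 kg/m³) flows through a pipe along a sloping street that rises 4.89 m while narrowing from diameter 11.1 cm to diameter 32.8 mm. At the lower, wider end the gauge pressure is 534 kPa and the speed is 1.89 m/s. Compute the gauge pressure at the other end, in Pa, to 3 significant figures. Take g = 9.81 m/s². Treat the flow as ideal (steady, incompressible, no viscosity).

P₂ = 181000 Pa

The volume flow rate is constant, so v₂ = (A₁/A₂)v₁ = (96.8/8.45)·1.89 = 21.6 m/s.
Bernoulli: P₁ + ½ρv₁² + ρg h₁ = P₂ + ½ρv₂² + ρg h₂, so P₂ = P₁ + ½ρ(v₁² − v₂²) − ρg(h₂ − h₁).
P₂ = 534000 + ½·1260·(1.89² − 21.6²) − 1260·9.81·(+4.89) = 534000 + (-293000) − (60400) = 181000 Pa.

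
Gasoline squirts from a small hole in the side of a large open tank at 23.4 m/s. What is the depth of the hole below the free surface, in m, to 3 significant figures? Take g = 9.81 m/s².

h = 27.9 m

Inverting v = √(2gh) gives h = v² / 2g.
h = 23.4²/(2·9.81) = 548/19.62 = 27.9 m.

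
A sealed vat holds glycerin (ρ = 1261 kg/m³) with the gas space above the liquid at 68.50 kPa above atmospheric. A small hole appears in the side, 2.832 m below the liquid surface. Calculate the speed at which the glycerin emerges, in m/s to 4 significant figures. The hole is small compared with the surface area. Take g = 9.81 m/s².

12.81 m/s

Take point 1 at the surface (v₁ ≈ 0) and point 2 at the hole (at atmospheric pressure). Bernoulli: P₁ + ρg h = P_atm + ½ρv₂².
With P₁ − P_atm = 68500 Pa, v₂ = √(2gh + 2ΔP/ρ) = √(2·9.81·2.832 + 2·68500/1261) = 12.81 m/s.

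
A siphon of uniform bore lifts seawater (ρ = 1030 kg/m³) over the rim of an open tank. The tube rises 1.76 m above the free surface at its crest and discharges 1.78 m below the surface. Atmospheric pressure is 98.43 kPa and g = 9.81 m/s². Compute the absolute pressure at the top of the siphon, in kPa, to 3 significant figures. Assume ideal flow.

The outlet speed comes from Torricelli: v = √(2g·1.78) = 5.91 m/s.
Continuity keeps v the same throughout the tube; from surface to crest, P_atm + 0 = P_top + ½ρv² + ρg·h_top.
P_top = 98430 − ½·1030·5.91² − 1030·9.81·1.76 = 62700 Pa.

P_top ≈ 62.7 kPa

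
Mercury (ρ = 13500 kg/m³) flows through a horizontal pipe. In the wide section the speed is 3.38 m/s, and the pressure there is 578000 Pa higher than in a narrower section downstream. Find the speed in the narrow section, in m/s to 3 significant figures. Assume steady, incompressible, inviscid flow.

With h₁ = h₂, rearranging Bernoulli gives v₂ = √(v₁² + 2ΔP/ρ).
v₂ = √(3.38² + 2·578000/13500) = √(11.4 + 85.6) = 9.85 m/s.

9.85 m/s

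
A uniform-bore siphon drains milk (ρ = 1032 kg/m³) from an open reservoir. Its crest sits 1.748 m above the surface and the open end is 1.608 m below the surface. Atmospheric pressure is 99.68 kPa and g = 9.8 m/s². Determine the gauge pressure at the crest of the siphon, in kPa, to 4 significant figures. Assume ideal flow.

Bernoulli surface→outlet gives ½v² = g·h_out, so v = √(2·9.8·1.608) = 5.614 m/s.
The bore is uniform, so the speed at the crest is the same v. Bernoulli surface→crest: P_atm = P_top + ½ρv² + ρg·h_top.
P_top = 99680 − ½·1032·5.614² − 1032·9.8·1.748 = 65740 Pa. So P_gauge = P_top − P_atm = -33940 Pa.

-33.94 kPa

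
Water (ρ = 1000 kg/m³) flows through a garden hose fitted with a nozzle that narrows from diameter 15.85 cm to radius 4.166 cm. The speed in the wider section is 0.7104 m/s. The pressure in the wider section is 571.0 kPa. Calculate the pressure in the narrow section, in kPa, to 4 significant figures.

567.9 kPa

The volume flow rate is constant, so v₂ = (A₁/A₂)v₁ = (197.3/54.52)·0.7104 = 2.571 m/s.
With no height change, Bernoulli's equation is P₁ + ½ρv₁² = P₂ + ½ρv₂².
P₂ = P₁ − ½ρ(v₂² − v₁²) = 571000 − ½·1000·(2.571² − 0.7104²) = 571000 − 3052 = 567900 Pa.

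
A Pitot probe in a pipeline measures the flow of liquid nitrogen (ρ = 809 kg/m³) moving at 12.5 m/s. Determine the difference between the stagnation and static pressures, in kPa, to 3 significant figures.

ΔP = 63.2 kPa

The dynamic pressure equals the rise in static pressure at the stagnation point: ΔP = ½ρv².
ΔP = ½·809·12.5² = 63200 Pa.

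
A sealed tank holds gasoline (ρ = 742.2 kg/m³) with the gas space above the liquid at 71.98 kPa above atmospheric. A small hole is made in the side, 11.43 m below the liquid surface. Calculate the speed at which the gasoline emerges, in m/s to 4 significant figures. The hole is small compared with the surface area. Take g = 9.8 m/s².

Take point 1 at the surface (v₁ ≈ 0) and point 2 at the hole (at atmospheric pressure). Bernoulli: P₁ + ρg h = P_atm + ½ρv₂².
With P₁ − P_atm = 71980 Pa, v₂ = √(2gh + 2ΔP/ρ) = √(2·9.8·11.43 + 2·71980/742.2) = 20.44 m/s.

20.44 m/s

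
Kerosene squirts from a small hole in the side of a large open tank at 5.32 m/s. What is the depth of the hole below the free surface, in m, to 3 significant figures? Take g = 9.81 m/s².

For a small hole in a large open tank, ½v² = gh, giving h = v²/(2g).
h = 5.32²/(2·9.81) = 28.3/19.62 = 1.44 m.

h ≈ 1.44 m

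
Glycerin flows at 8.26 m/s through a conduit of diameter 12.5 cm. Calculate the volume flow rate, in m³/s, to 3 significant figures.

Q = A·v = 0.0123 m² × 8.26 m/s = 0.101 m³/s.

Q = 0.101 m³/s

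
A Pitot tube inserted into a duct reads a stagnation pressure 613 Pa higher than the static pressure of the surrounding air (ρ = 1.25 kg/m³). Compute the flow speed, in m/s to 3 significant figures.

v ≈ 31.3 m/s

Bernoulli between the free stream and the stagnation point: ½ρv² = P_stag − P_static.
v = √(2ΔP/ρ) = √(2·613/1.25) = 31.3 m/s.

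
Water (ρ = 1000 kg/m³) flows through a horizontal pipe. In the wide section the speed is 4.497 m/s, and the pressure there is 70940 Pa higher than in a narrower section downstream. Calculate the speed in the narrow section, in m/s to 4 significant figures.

Horizontal Bernoulli: P₁ + ½ρv₁² = P₂ + ½ρv₂², so v₂² = v₁² + 2(P₁ − P₂)/ρ.
v₂ = √(4.497² + 2·70940/1000) = √(20.22 + 141.9) = 12.73 m/s.

v₂ = 12.73 m/s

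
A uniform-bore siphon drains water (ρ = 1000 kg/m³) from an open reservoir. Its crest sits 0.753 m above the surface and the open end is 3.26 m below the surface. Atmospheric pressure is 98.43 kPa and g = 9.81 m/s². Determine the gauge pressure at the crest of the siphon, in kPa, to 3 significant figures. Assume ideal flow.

Bernoulli surface→outlet gives ½v² = g·h_out, so v = √(2·9.81·3.26) = 8.00 m/s.
With constant cross-section the crest speed equals v; applying Bernoulli from the surface up to the crest, P_top = P_atm − ½ρv² − ρg·h_top.
P_top = 98430 − ½·1000·8.00² − 1000·9.81·0.753 = 59100 Pa. So P_gauge = P_top − P_atm = -39400 Pa.

P_gauge = -39.4 kPa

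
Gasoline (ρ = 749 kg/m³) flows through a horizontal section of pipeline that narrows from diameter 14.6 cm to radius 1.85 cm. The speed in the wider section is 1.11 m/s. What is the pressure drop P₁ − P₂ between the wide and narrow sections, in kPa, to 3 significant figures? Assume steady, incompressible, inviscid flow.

Continuity gives A₁v₁ = A₂v₂, so v₂ = (167 cm²)/(10.8 cm²) × 1.11 m/s = 17.3 m/s.
Along the horizontal streamline, P + ½ρv² is constant.
P₁ − P₂ = ½·749·(17.3² − 1.11²) = ½·749·297 = 111000 Pa.

ΔP ≈ 111 kPa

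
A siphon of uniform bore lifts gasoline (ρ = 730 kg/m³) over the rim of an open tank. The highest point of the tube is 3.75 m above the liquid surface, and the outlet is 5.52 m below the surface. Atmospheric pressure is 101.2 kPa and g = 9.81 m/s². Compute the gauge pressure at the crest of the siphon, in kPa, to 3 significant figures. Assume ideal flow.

-66.4 kPa

From the surface to the outlet (both open to atmosphere, surface at rest): v = √(2g·h_out) = √(2·9.81·5.52) = 10.4 m/s.
The bore is uniform, so the speed at the crest is the same v. Bernoulli surface→crest: P_atm = P_top + ½ρv² + ρg·h_top.
P_top = 101200 − ½·730·10.4² − 730·9.81·3.75 = 34800 Pa. So P_gauge = P_top − P_atm = -66400 Pa.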